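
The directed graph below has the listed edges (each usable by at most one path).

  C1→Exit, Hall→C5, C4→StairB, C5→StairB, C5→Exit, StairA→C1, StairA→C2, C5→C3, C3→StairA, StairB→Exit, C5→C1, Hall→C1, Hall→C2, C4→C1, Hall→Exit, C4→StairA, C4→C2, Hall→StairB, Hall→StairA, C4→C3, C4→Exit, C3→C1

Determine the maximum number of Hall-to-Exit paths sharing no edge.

4

Assign every edge capacity 1; by Menger, the answer equals the max flow.
Path Hall→Exit (+1); total 1.
Path Hall→StairB→Exit (+1); total 2.
Path Hall→C5→Exit (+1); total 3.
Path Hall→C1→Exit (+1); total 4.
No residual Hall→Exit path; max flow = 4.
Certifying cut of size 4: {C1→Exit, Hall→C5, Hall→Exit, Hall→StairB}.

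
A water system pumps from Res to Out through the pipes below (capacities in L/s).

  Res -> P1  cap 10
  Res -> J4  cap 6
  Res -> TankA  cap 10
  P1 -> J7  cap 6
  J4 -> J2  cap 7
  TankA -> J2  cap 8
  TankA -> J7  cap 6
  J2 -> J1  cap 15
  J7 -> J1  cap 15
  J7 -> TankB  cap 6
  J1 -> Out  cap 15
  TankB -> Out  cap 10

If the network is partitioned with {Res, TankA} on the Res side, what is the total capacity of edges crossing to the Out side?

30

Edges leaving {Res, TankA}: Res→P1 (10), Res→J4 (6), TankA→J2 (8), TankA→J7 (6).
Cut capacity = 10 + 6 + 8 + 6 = 30.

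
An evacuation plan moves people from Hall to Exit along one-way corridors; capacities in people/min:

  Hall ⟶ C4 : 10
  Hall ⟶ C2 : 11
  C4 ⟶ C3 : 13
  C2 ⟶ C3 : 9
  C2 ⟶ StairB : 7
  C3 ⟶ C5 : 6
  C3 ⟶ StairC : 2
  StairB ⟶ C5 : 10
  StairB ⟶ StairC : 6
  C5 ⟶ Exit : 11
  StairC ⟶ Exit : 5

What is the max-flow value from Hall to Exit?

Augment Hall→C4→C3→C5→Exit: bottleneck 6, flow now 6.
Augment Hall→C4→C3→StairC→Exit: bottleneck 2, flow now 8.
Augment Hall→C2→StairB→C5→Exit: bottleneck 5, flow now 13.
Augment Hall→C2→StairB→StairC→Exit: bottleneck 2, flow now 15.
No augmenting path remains; maximum flow = 15.
In the residual graph, reachable from Hall: {Hall, C4, C2, C3}.
Min-cut edges: C2→StairB (7), C3→C5 (6), C3→StairC (2); capacity 7 + 6 + 2 = 15.
This cut is saturated, so no flow can exceed 15.

15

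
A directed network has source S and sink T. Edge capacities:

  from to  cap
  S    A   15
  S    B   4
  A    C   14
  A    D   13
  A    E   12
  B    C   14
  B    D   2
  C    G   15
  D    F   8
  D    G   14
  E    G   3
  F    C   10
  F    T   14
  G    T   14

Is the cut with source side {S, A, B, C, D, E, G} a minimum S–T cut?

No — its capacity is 22, but the minimum cut has capacity 19.

Given cut capacity: 8 + 14 = 22.
Augment S→A→C→G→T: bottleneck 14, flow now 14.
Augment S→A→D→F→T: bottleneck 1, flow now 15.
Augment S→B→D→F→T: bottleneck 2, flow now 17.
Augment S→B→C→A→D→F→T: bottleneck 2, flow now 19. (uses reverse residual edge)
No augmenting path remains; maximum flow = 19.
In the residual graph, reachable from S: {S}.
Min-cut edges: S→A (15), S→B (4); capacity 15 + 4 = 19.
Cut capacity 22 exceeds the max flow 19, so it is not minimum.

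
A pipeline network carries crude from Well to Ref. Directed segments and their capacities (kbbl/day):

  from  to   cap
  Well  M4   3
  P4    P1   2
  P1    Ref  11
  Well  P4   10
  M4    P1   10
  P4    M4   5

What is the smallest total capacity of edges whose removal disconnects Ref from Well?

10

Augment Well→M4→P1→Ref: bottleneck 3, flow now 3.
Augment Well→P4→P1→Ref: bottleneck 2, flow now 5.
Augment Well→P4→M4→P1→Ref: bottleneck 5, flow now 10.
No augmenting path remains; maximum flow = 10.
By max-flow min-cut, the minimum cut capacity equals the max flow.
In the residual graph, reachable from Well: {Well, P4}.
Min-cut edges: Well→M4 (3), P4→M4 (5), P4→P1 (2); capacity 3 + 5 + 2 = 10.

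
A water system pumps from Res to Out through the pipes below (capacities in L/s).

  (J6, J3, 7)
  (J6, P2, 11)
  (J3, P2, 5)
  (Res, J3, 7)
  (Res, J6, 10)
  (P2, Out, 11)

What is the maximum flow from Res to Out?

Augment Res→J3→P2→Out: bottleneck 5, flow now 5.
Augment Res→J6→P2→Out: bottleneck 6, flow now 11.
No augmenting path remains; maximum flow = 11.
In the residual graph, reachable from Res: {Res, J3, J6, P2}.
Min-cut edges: P2→Out (11); capacity 11 = 11.
This cut is saturated, so no flow can exceed 11.

11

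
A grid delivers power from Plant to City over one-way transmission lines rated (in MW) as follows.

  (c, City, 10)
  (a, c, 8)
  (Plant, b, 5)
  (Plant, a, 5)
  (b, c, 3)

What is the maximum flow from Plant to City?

Augment Plant→a→c→City: bottleneck 5, flow now 5.
Augment Plant→b→c→City: bottleneck 3, flow now 8.
No augmenting path remains; maximum flow = 8.
In the residual graph, reachable from Plant: {Plant, b}.
Min-cut edges: Plant→a (5), b→c (3); capacity 5 + 3 = 8.
This cut is saturated, so no flow can exceed 8.

8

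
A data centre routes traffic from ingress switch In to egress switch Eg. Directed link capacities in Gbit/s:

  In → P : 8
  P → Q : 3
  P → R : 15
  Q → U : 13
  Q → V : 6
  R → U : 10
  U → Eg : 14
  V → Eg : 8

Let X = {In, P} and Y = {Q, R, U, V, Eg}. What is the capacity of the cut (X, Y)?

Edges leaving {In, P}: P→Q (3), P→R (15).
Cut capacity = 3 + 15 = 18.

18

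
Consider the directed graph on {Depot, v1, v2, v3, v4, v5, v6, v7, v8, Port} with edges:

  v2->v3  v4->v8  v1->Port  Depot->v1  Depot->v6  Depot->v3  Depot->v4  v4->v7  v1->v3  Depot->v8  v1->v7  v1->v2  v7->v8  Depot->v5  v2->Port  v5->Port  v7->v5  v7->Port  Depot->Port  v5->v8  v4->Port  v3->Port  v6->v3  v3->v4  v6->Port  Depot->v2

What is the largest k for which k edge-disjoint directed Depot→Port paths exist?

7

Assign every edge capacity 1; by Menger, the answer equals the max flow.
Path Depot→Port (+1); total 1.
Path Depot→v1→Port (+1); total 2.
Path Depot→v2→Port (+1); total 3.
Path Depot→v3→Port (+1); total 4.
Path Depot→v4→Port (+1); total 5.
Path Depot→v5→Port (+1); total 6.
Path Depot→v6→Port (+1); total 7.
No residual Depot→Port path; max flow = 7.
Certifying cut of size 7: {Depot→Port, Depot→v1, Depot→v2, Depot→v3, Depot→v4, Depot→v5, Depot→v6}.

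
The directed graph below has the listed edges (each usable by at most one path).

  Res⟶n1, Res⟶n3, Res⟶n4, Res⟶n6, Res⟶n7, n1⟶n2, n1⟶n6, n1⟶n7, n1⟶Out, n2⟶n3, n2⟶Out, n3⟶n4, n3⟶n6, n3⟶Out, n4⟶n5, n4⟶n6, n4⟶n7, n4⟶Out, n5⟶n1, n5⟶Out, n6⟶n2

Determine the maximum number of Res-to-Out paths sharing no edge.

4

Assign every edge capacity 1; by Menger, the answer equals the max flow.
Path Res→n1→Out (+1); total 1.
Path Res→n3→Out (+1); total 2.
Path Res→n4→Out (+1); total 3.
Path Res→n6→n2→Out (+1); total 4.
No residual Res→Out path; max flow = 4.
Certifying cut of size 4: {Res→n1, Res→n3, Res→n4, Res→n6}.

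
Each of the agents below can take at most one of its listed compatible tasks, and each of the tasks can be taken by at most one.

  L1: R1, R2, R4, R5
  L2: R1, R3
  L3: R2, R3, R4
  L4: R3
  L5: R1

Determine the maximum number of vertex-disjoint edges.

Unit-capacity flow: source→left, listed edges, right→sink; max matching = max flow.
Augmenting path L1→R1 (+1); matched 1.
Augmenting path L2→R3 (+1); matched 2.
Augmenting path L3→R2 (+1); matched 3.
Augmenting path L5→R1→L1→R4 (+1); matched 4.
No augmenting path remains; maximum matching = 4.
König certificate: {L1, L3, R1, R3} is a vertex cover of size 4 (every listed pair touches it), so no matching can be larger.

4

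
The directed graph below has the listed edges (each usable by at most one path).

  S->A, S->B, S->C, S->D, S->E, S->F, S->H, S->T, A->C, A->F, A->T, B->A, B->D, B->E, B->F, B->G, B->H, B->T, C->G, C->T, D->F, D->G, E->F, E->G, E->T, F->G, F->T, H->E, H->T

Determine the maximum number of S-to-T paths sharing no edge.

Assign every edge capacity 1; by Menger, the answer equals the max flow.
Path S→T (+1); total 1.
Path S→A→T (+1); total 2.
Path S→B→T (+1); total 3.
Path S→C→T (+1); total 4.
Path S→E→T (+1); total 5.
Path S→F→T (+1); total 6.
Path S→H→T (+1); total 7.
No residual S→T path; max flow = 7.
Certifying cut of size 7: {F→T, S→A, S→B, S→C, S→E, S→H, S→T}.

7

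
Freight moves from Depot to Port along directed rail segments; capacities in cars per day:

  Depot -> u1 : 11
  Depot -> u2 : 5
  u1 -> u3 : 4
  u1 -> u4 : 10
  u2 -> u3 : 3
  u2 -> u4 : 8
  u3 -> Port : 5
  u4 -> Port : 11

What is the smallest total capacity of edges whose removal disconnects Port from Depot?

Augment Depot→u1→u3→Port: bottleneck 4, flow now 4.
Augment Depot→u1→u4→Port: bottleneck 7, flow now 11.
Augment Depot→u2→u3→Port: bottleneck 1, flow now 12.
Augment Depot→u2→u4→Port: bottleneck 4, flow now 16.
No augmenting path remains; maximum flow = 16.
By max-flow min-cut, the minimum cut capacity equals the max flow.
In the residual graph, reachable from Depot: {Depot}.
Min-cut edges: Depot→u1 (11), Depot→u2 (5); capacity 11 + 5 = 16.

16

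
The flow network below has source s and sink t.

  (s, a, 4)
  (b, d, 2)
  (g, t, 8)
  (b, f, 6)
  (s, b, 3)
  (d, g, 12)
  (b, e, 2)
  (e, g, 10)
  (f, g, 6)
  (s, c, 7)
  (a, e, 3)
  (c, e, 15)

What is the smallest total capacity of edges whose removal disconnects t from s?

8

Augment s→a→e→g→t: bottleneck 3, flow now 3.
Augment s→b→d→g→t: bottleneck 2, flow now 5.
Augment s→b→e→g→t: bottleneck 1, flow now 6.
Augment s→c→e→g→t: bottleneck 2, flow now 8.
No augmenting path remains; maximum flow = 8.
By max-flow min-cut, the minimum cut capacity equals the max flow.
In the residual graph, reachable from s: {s, a, b, c, d, e, f, g}.
Min-cut edges: g→t (8); capacity 8 = 8.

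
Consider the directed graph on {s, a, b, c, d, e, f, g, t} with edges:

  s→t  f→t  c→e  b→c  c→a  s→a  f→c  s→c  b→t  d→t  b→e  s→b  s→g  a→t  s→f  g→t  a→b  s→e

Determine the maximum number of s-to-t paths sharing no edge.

5

Assign every edge capacity 1; by Menger, the answer equals the max flow.
Path s→t (+1); total 1.
Path s→a→t (+1); total 2.
Path s→b→t (+1); total 3.
Path s→f→t (+1); total 4.
Path s→g→t (+1); total 5.
No residual s→t path; max flow = 5.
Certifying cut of size 5: {a→t, b→t, s→f, s→g, s→t}.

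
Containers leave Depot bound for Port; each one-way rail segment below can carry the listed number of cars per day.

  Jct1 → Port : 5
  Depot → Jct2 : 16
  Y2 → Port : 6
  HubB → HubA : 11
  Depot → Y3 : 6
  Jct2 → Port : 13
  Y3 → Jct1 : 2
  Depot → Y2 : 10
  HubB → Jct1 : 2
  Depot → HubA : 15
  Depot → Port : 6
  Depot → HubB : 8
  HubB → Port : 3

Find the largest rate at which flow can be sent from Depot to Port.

32

Augment Depot→Port: bottleneck 6, flow now 6.
Augment Depot→HubB→Port: bottleneck 3, flow now 9.
Augment Depot→Y2→Port: bottleneck 6, flow now 15.
Augment Depot→Jct2→Port: bottleneck 13, flow now 28.
Augment Depot→Y3→Jct1→Port: bottleneck 2, flow now 30.
Augment Depot→HubB→Jct1→Port: bottleneck 2, flow now 32.
No augmenting path remains; maximum flow = 32.
In the residual graph, reachable from Depot: {Depot, Y3, HubB, Y2, HubA, Jct2}.
Min-cut edges: Depot→Port (6), Y3→Jct1 (2), HubB→Jct1 (2), HubB→Port (3), Y2→Port (6), Jct2→Port (13); capacity 6 + 2 + 2 + 3 + 6 + 13 = 32.
This cut is saturated, so no flow can exceed 32.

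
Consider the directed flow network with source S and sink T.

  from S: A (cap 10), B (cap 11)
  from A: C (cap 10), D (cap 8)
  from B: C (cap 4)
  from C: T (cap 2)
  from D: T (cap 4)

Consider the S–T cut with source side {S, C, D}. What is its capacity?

27

Edges leaving {S, C, D}: S→A (10), S→B (11), C→T (2), D→T (4).
Cut capacity = 10 + 11 + 2 + 4 = 27.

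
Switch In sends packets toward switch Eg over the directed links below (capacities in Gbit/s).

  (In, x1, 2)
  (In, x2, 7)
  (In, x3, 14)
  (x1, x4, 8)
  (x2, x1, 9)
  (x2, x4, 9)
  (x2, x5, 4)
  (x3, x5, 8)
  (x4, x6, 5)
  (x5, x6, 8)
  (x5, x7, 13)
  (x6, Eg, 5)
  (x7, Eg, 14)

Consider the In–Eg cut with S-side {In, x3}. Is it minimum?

Given cut capacity: 2 + 7 + 8 = 17.
Augment In→x1→x4→x6→Eg: bottleneck 2, flow now 2.
Augment In→x2→x4→x6→Eg: bottleneck 3, flow now 5.
Augment In→x2→x5→x7→Eg: bottleneck 4, flow now 9.
Augment In→x3→x5→x7→Eg: bottleneck 8, flow now 17.
No augmenting path remains; maximum flow = 17.
Cut capacity 17 equals the max flow, so it is a minimum cut.

Yes — it is a minimum cut (capacity 17).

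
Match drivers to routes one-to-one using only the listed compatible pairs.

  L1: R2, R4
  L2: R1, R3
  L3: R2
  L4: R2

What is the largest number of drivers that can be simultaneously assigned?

Unit-capacity flow: source→left, listed edges, right→sink; max matching = max flow.
Augmenting path L1→R2 (+1); matched 1.
Augmenting path L2→R1 (+1); matched 2.
Augmenting path L3→R2→L1→R4 (+1); matched 3.
No augmenting path remains; maximum matching = 3.
König certificate: {L1, L2, R2} is a vertex cover of size 3 (every listed pair touches it), so no matching can be larger.

3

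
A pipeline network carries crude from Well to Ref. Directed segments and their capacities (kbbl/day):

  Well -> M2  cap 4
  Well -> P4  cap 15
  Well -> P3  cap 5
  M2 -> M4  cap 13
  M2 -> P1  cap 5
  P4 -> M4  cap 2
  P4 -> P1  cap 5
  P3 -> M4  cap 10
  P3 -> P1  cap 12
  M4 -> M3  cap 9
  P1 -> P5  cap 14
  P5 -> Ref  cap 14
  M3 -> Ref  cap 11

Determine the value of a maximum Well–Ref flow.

Augment Well→M2→M4→M3→Ref: bottleneck 4, flow now 4.
Augment Well→P4→M4→M3→Ref: bottleneck 2, flow now 6.
Augment Well→P4→P1→P5→Ref: bottleneck 5, flow now 11.
Augment Well→P3→M4→M3→Ref: bottleneck 3, flow now 14.
Augment Well→P3→P1→P5→Ref: bottleneck 2, flow now 16.
No augmenting path remains; maximum flow = 16.
In the residual graph, reachable from Well: {Well, P4}.
Min-cut edges: Well→M2 (4), Well→P3 (5), P4→M4 (2), P4→P1 (5); capacity 4 + 5 + 2 + 5 = 16.
This cut is saturated, so no flow can exceed 16.

16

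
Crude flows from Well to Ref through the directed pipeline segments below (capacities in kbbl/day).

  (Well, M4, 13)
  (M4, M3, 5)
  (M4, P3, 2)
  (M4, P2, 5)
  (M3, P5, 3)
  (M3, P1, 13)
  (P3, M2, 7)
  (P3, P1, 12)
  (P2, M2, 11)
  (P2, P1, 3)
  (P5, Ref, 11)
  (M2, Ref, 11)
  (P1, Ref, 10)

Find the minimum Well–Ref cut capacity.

Augment Well→M4→M3→P5→Ref: bottleneck 3, flow now 3.
Augment Well→M4→M3→P1→Ref: bottleneck 2, flow now 5.
Augment Well→M4→P3→M2→Ref: bottleneck 2, flow now 7.
Augment Well→M4→P2→M2→Ref: bottleneck 5, flow now 12.
No augmenting path remains; maximum flow = 12.
By max-flow min-cut, the minimum cut capacity equals the max flow.
In the residual graph, reachable from Well: {Well, M4}.
Min-cut edges: M4→M3 (5), M4→P3 (2), M4→P2 (5); capacity 5 + 2 + 5 = 12.

12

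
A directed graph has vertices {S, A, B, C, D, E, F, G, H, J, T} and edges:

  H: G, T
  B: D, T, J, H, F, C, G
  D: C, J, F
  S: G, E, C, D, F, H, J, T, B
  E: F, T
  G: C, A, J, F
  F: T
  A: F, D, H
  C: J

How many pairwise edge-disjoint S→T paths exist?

Assign every edge capacity 1; by Menger, the answer equals the max flow.
Path S→T (+1); total 1.
Path S→B→T (+1); total 2.
Path S→E→T (+1); total 3.
Path S→F→T (+1); total 4.
Path S→H→T (+1); total 5.
No residual S→T path; max flow = 5.
Certifying cut of size 5: {F→T, H→T, S→B, S→E, S→T}.

5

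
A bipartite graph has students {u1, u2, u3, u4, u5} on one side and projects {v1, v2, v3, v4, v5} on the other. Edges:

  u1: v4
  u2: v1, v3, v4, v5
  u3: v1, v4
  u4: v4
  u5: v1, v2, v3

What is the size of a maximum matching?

Unit-capacity flow: source→left, listed edges, right→sink; max matching = max flow.
Augmenting path u1→v4 (+1); matched 1.
Augmenting path u2→v1 (+1); matched 2.
Augmenting path u5→v2 (+1); matched 3.
Augmenting path u3→v1→u2→v3 (+1); matched 4.
No augmenting path remains; maximum matching = 4.
König certificate: {u2, u3, u5, v4} is a vertex cover of size 4 (every listed pair touches it), so no matching can be larger.

4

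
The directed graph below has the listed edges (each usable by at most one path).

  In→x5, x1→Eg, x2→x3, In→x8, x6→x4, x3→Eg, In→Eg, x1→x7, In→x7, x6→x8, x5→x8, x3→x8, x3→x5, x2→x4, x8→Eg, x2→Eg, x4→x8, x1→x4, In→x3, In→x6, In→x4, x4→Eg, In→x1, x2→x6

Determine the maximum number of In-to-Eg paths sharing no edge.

5

Assign every edge capacity 1; by Menger, the answer equals the max flow.
Path In→Eg (+1); total 1.
Path In→x1→Eg (+1); total 2.
Path In→x3→Eg (+1); total 3.
Path In→x4→Eg (+1); total 4.
Path In→x8→Eg (+1); total 5.
No residual In→Eg path; max flow = 5.
Certifying cut of size 5: {In→Eg, In→x1, In→x3, x4→Eg, x8→Eg}.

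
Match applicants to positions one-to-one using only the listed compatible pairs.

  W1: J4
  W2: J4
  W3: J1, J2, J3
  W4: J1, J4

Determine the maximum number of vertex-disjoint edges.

Unit-capacity flow: source→left, listed edges, right→sink; max matching = max flow.
Augmenting path W1→J4 (+1); matched 1.
Augmenting path W3→J1 (+1); matched 2.
Augmenting path W4→J1→W3→J2 (+1); matched 3.
No augmenting path remains; maximum matching = 3.
König certificate: {W3, W4, J4} is a vertex cover of size 3 (every listed pair touches it), so no matching can be larger.

3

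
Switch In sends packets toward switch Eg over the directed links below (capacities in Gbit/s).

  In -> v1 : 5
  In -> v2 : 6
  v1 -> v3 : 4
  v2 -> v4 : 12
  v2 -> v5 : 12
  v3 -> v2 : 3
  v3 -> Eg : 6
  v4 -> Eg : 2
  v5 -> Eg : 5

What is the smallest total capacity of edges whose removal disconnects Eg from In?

Augment In→v1→v3→Eg: bottleneck 4, flow now 4.
Augment In→v2→v4→Eg: bottleneck 2, flow now 6.
Augment In→v2→v5→Eg: bottleneck 4, flow now 10.
No augmenting path remains; maximum flow = 10.
By max-flow min-cut, the minimum cut capacity equals the max flow.
In the residual graph, reachable from In: {In, v1}.
Min-cut edges: In→v2 (6), v1→v3 (4); capacity 6 + 4 = 10.

10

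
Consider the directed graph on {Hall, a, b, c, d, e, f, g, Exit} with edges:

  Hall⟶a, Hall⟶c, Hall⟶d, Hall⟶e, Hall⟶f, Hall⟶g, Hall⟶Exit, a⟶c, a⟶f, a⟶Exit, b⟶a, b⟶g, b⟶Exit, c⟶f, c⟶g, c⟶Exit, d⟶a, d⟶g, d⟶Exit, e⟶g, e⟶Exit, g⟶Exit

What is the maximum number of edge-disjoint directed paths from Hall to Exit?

Assign every edge capacity 1; by Menger, the answer equals the max flow.
Path Hall→Exit (+1); total 1.
Path Hall→a→Exit (+1); total 2.
Path Hall→c→Exit (+1); total 3.
Path Hall→d→Exit (+1); total 4.
Path Hall→e→Exit (+1); total 5.
Path Hall→g→Exit (+1); total 6.
No residual Hall→Exit path; max flow = 6.
Certifying cut of size 6: {Hall→Exit, Hall→a, Hall→c, Hall→d, Hall→e, Hall→g}.

6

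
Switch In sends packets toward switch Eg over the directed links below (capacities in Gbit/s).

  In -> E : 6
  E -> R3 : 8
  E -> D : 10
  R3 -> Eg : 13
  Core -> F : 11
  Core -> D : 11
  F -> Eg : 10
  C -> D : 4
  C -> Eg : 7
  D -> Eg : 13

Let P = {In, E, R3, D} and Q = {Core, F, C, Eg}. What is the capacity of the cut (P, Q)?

Edges leaving {In, E, R3, D}: R3→Eg (13), D→Eg (13).
Cut capacity = 13 + 13 = 26.

26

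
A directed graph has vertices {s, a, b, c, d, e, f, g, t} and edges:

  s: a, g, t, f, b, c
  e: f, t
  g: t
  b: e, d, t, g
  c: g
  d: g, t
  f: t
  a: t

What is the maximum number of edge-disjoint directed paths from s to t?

5

Assign every edge capacity 1; by Menger, the answer equals the max flow.
Path s→t (+1); total 1.
Path s→a→t (+1); total 2.
Path s→b→t (+1); total 3.
Path s→f→t (+1); total 4.
Path s→g→t (+1); total 5.
No residual s→t path; max flow = 5.
Certifying cut of size 5: {g→t, s→a, s→b, s→f, s→t}.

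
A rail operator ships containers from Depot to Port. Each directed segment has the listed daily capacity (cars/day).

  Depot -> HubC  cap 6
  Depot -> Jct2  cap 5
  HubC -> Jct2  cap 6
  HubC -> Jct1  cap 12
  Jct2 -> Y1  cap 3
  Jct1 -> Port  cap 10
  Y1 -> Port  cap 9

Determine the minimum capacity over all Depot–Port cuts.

9

Augment Depot→HubC→Jct1→Port: bottleneck 6, flow now 6.
Augment Depot→Jct2→Y1→Port: bottleneck 3, flow now 9.
No augmenting path remains; maximum flow = 9.
By max-flow min-cut, the minimum cut capacity equals the max flow.
In the residual graph, reachable from Depot: {Depot, Jct2}.
Min-cut edges: Depot→HubC (6), Jct2→Y1 (3); capacity 6 + 3 = 9.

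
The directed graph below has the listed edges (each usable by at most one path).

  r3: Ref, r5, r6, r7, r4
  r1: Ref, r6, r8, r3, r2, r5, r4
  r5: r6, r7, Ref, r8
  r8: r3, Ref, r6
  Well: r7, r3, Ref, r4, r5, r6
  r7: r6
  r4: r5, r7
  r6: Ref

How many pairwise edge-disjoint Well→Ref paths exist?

Assign every edge capacity 1; by Menger, the answer equals the max flow.
Path Well→Ref (+1); total 1.
Path Well→r3→Ref (+1); total 2.
Path Well→r5→Ref (+1); total 3.
Path Well→r6→Ref (+1); total 4.
Path Well→r4→r5→r8→Ref (+1); total 5.
No residual Well→Ref path; max flow = 5.
Certifying cut of size 5: {Well→Ref, Well→r3, Well→r4, Well→r5, r6→Ref}.

5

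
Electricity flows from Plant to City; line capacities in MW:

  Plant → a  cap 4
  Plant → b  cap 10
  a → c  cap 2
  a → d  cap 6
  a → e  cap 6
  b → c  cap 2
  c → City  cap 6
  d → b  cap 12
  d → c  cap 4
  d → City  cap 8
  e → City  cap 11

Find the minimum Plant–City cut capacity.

6

Augment Plant→a→c→City: bottleneck 2, flow now 2.
Augment Plant→a→d→City: bottleneck 2, flow now 4.
Augment Plant→b→c→City: bottleneck 2, flow now 6.
No augmenting path remains; maximum flow = 6.
By max-flow min-cut, the minimum cut capacity equals the max flow.
In the residual graph, reachable from Plant: {Plant, b}.
Min-cut edges: Plant→a (4), b→c (2); capacity 4 + 2 = 6.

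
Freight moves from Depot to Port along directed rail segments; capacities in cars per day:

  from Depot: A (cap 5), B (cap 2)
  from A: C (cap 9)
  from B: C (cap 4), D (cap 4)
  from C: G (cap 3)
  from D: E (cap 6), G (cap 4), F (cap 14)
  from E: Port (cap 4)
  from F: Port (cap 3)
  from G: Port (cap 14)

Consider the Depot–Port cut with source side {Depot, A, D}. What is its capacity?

Edges leaving {Depot, A, D}: Depot→B (2), A→C (9), D→E (6), D→F (14), D→G (4).
Cut capacity = 2 + 9 + 6 + 14 + 4 = 35.

35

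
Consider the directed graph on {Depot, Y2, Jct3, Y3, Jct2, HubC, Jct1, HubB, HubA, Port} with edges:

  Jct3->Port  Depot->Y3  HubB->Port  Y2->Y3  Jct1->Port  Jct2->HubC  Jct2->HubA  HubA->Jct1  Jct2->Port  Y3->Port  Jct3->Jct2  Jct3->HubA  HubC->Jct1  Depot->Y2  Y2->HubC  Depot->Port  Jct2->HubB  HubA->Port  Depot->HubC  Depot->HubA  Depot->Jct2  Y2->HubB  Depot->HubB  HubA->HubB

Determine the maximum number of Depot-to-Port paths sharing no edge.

6

Assign every edge capacity 1; by Menger, the answer equals the max flow.
Path Depot→Port (+1); total 1.
Path Depot→Y3→Port (+1); total 2.
Path Depot→Jct2→Port (+1); total 3.
Path Depot→HubB→Port (+1); total 4.
Path Depot→HubA→Port (+1); total 5.
Path Depot→HubC→Jct1→Port (+1); total 6.
No residual Depot→Port path; max flow = 6.
Certifying cut of size 6: {Depot→HubA, Depot→Jct2, Depot→Port, HubB→Port, HubC→Jct1, Y3→Port}.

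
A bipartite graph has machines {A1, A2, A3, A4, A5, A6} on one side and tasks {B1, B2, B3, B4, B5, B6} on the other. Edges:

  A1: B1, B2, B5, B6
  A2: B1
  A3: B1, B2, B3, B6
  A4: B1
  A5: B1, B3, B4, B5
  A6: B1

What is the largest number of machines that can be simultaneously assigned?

Unit-capacity flow: source→left, listed edges, right→sink; max matching = max flow.
Augmenting path A1→B1 (+1); matched 1.
Augmenting path A3→B2 (+1); matched 2.
Augmenting path A5→B3 (+1); matched 3.
Augmenting path A2→B1→A1→B5 (+1); matched 4.
No augmenting path remains; maximum matching = 4.
König certificate: {A1, A3, A5, B1} is a vertex cover of size 4 (every listed pair touches it), so no matching can be larger.

4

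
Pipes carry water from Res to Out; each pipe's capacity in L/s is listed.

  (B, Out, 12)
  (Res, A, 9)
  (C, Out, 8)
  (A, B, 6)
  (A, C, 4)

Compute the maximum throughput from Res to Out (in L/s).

9

Augment Res→A→B→Out: bottleneck 6, flow now 6.
Augment Res→A→C→Out: bottleneck 3, flow now 9.
No augmenting path remains; maximum flow = 9.
In the residual graph, reachable from Res: {Res}.
Min-cut edges: Res→A (9); capacity 9 = 9.
This cut is saturated, so no flow can exceed 9.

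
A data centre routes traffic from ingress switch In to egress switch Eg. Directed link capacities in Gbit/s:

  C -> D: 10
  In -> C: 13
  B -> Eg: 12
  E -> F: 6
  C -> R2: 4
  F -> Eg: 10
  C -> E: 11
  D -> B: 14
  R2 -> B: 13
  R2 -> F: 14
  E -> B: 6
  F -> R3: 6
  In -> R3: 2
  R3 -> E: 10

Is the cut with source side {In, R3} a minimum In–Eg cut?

No — its capacity is 23, but the minimum cut has capacity 15.

Given cut capacity: 13 + 10 = 23.
Augment In→R3→E→F→Eg: bottleneck 2, flow now 2.
Augment In→C→E→F→Eg: bottleneck 4, flow now 6.
Augment In→C→E→B→Eg: bottleneck 6, flow now 12.
Augment In→C→D→B→Eg: bottleneck 3, flow now 15.
No augmenting path remains; maximum flow = 15.
In the residual graph, reachable from In: {In}.
Min-cut edges: In→R3 (2), In→C (13); capacity 2 + 13 = 15.
Cut capacity 23 exceeds the max flow 15, so it is not minimum.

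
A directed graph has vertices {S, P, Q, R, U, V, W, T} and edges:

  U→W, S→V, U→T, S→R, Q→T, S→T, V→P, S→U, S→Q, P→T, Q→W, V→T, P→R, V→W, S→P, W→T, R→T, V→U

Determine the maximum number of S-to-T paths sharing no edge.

6

Assign every edge capacity 1; by Menger, the answer equals the max flow.
Path S→T (+1); total 1.
Path S→P→T (+1); total 2.
Path S→Q→T (+1); total 3.
Path S→R→T (+1); total 4.
Path S→U→T (+1); total 5.
Path S→V→T (+1); total 6.
No residual S→T path; max flow = 6.
Certifying cut of size 6: {S→P, S→Q, S→R, S→T, S→U, S→V}.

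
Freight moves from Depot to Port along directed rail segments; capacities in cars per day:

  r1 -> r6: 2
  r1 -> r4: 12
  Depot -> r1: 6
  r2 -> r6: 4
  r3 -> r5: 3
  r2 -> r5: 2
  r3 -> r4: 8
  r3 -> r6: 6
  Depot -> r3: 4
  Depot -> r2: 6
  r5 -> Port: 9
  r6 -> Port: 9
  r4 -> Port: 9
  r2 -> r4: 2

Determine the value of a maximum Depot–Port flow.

Augment Depot→r1→r4→Port: bottleneck 6, flow now 6.
Augment Depot→r2→r4→Port: bottleneck 2, flow now 8.
Augment Depot→r2→r5→Port: bottleneck 2, flow now 10.
Augment Depot→r2→r6→Port: bottleneck 2, flow now 12.
Augment Depot→r3→r4→Port: bottleneck 1, flow now 13.
Augment Depot→r3→r5→Port: bottleneck 3, flow now 16.
No augmenting path remains; maximum flow = 16.
In the residual graph, reachable from Depot: {Depot}.
Min-cut edges: Depot→r1 (6), Depot→r2 (6), Depot→r3 (4); capacity 6 + 6 + 4 = 16.
This cut is saturated, so no flow can exceed 16.

16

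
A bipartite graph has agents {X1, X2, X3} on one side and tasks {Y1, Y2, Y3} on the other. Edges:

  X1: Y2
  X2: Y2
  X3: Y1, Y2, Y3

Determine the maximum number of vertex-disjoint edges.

2

Unit-capacity flow: source→left, listed edges, right→sink; max matching = max flow.
Augmenting path X1→Y2 (+1); matched 1.
Augmenting path X3→Y1 (+1); matched 2.
No augmenting path remains; maximum matching = 2.
König certificate: {X3, Y2} is a vertex cover of size 2 (every listed pair touches it), so no matching can be larger.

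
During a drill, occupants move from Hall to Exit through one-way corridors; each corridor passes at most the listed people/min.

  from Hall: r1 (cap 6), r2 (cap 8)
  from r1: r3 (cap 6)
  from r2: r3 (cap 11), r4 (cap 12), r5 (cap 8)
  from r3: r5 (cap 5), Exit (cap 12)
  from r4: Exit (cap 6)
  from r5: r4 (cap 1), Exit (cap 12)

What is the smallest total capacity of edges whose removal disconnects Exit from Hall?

Augment Hall→r1→r3→Exit: bottleneck 6, flow now 6.
Augment Hall→r2→r3→Exit: bottleneck 6, flow now 12.
Augment Hall→r2→r4→Exit: bottleneck 2, flow now 14.
No augmenting path remains; maximum flow = 14.
By max-flow min-cut, the minimum cut capacity equals the max flow.
In the residual graph, reachable from Hall: {Hall}.
Min-cut edges: Hall→r1 (6), Hall→r2 (8); capacity 6 + 8 = 14.

14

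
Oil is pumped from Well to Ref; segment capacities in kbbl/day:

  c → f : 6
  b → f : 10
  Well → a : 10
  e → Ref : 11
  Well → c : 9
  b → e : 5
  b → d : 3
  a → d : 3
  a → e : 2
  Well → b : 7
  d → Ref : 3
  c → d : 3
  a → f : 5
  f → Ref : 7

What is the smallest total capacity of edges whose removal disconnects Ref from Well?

Augment Well→a→d→Ref: bottleneck 3, flow now 3.
Augment Well→a→e→Ref: bottleneck 2, flow now 5.
Augment Well→a→f→Ref: bottleneck 5, flow now 10.
Augment Well→b→e→Ref: bottleneck 5, flow now 15.
Augment Well→b→f→Ref: bottleneck 2, flow now 17.
No augmenting path remains; maximum flow = 17.
By max-flow min-cut, the minimum cut capacity equals the max flow.
In the residual graph, reachable from Well: {Well, a, b, c, d, f}.
Min-cut edges: a→e (2), b→e (5), d→Ref (3), f→Ref (7); capacity 2 + 5 + 3 + 7 = 17.

17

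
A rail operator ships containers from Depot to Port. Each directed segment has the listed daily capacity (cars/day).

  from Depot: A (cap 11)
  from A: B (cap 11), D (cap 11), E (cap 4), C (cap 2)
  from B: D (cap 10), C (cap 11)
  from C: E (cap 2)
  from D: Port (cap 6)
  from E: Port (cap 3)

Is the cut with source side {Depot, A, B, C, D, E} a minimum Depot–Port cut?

Given cut capacity: 6 + 3 = 9.
Augment Depot→A→D→Port: bottleneck 6, flow now 6.
Augment Depot→A→E→Port: bottleneck 3, flow now 9.
No augmenting path remains; maximum flow = 9.
Cut capacity 9 equals the max flow, so it is a minimum cut.

Yes — it is a minimum cut (capacity 9).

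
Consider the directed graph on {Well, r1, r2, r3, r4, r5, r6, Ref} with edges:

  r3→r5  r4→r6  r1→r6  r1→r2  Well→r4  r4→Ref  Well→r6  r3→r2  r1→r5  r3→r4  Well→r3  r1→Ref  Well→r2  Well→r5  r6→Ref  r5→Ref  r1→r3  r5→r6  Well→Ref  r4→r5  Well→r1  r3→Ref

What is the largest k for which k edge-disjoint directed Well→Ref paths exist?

Assign every edge capacity 1; by Menger, the answer equals the max flow.
Path Well→Ref (+1); total 1.
Path Well→r1→Ref (+1); total 2.
Path Well→r3→Ref (+1); total 3.
Path Well→r4→Ref (+1); total 4.
Path Well→r5→Ref (+1); total 5.
Path Well→r6→Ref (+1); total 6.
No residual Well→Ref path; max flow = 6.
Certifying cut of size 6: {Well→Ref, Well→r1, Well→r3, Well→r4, Well→r5, Well→r6}.

6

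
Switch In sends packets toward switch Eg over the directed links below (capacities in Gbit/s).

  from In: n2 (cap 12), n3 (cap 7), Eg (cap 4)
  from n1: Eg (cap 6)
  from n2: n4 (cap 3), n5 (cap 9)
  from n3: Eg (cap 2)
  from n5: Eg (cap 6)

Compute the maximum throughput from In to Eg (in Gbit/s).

12

Augment In→Eg: bottleneck 4, flow now 4.
Augment In→n3→Eg: bottleneck 2, flow now 6.
Augment In→n2→n5→Eg: bottleneck 6, flow now 12.
No augmenting path remains; maximum flow = 12.
In the residual graph, reachable from In: {In, n2, n3, n4, n5}.
Min-cut edges: In→Eg (4), n3→Eg (2), n5→Eg (6); capacity 4 + 2 + 6 = 12.
This cut is saturated, so no flow can exceed 12.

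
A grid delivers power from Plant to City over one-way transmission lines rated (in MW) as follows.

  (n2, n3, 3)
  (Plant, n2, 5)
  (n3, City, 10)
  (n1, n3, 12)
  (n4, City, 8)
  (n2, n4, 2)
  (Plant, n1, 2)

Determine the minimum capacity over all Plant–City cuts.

Augment Plant→n1→n3→City: bottleneck 2, flow now 2.
Augment Plant→n2→n3→City: bottleneck 3, flow now 5.
Augment Plant→n2→n4→City: bottleneck 2, flow now 7.
No augmenting path remains; maximum flow = 7.
By max-flow min-cut, the minimum cut capacity equals the max flow.
In the residual graph, reachable from Plant: {Plant}.
Min-cut edges: Plant→n1 (2), Plant→n2 (5); capacity 2 + 5 = 7.

7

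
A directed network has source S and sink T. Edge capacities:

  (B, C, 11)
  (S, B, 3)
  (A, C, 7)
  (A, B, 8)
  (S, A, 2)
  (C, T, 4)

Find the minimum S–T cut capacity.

4

Augment S→A→C→T: bottleneck 2, flow now 2.
Augment S→B→C→T: bottleneck 2, flow now 4.
No augmenting path remains; maximum flow = 4.
By max-flow min-cut, the minimum cut capacity equals the max flow.
In the residual graph, reachable from S: {S, A, B, C}.
Min-cut edges: C→T (4); capacity 4 = 4.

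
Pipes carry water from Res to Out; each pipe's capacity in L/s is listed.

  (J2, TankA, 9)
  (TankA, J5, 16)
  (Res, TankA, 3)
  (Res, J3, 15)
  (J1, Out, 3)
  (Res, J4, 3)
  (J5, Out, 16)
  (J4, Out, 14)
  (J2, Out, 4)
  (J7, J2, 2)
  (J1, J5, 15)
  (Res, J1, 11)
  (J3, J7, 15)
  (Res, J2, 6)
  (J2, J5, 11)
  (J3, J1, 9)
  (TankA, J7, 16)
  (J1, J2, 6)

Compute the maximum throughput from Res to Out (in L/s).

Augment Res→J4→Out: bottleneck 3, flow now 3.
Augment Res→J1→Out: bottleneck 3, flow now 6.
Augment Res→J2→Out: bottleneck 4, flow now 10.
Augment Res→J1→J5→Out: bottleneck 8, flow now 18.
Augment Res→J2→J5→Out: bottleneck 2, flow now 20.
Augment Res→TankA→J5→Out: bottleneck 3, flow now 23.
Augment Res→J3→J1→J5→Out: bottleneck 3, flow now 26.
No augmenting path remains; maximum flow = 26.
In the residual graph, reachable from Res: {Res, J3, J1, J2, TankA, J5, J7}.
Min-cut edges: Res→J4 (3), J1→Out (3), J2→Out (4), J5→Out (16); capacity 3 + 3 + 4 + 16 = 26.
This cut is saturated, so no flow can exceed 26.

26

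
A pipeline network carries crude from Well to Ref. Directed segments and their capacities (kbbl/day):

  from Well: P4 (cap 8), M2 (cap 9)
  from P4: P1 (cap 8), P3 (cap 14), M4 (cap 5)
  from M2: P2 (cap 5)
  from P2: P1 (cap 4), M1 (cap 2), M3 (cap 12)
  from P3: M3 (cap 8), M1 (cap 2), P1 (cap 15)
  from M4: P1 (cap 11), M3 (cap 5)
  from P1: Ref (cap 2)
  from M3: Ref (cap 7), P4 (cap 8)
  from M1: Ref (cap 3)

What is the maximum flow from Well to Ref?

Augment Well→P4→P1→Ref: bottleneck 2, flow now 2.
Augment Well→P4→P3→M3→Ref: bottleneck 6, flow now 8.
Augment Well→M2→P2→M3→Ref: bottleneck 1, flow now 9.
Augment Well→M2→P2→M1→Ref: bottleneck 2, flow now 11.
Augment Well→M2→P2→M3→P3→M1→Ref: bottleneck 1, flow now 12. (uses reverse residual edge)
No augmenting path remains; maximum flow = 12.
In the residual graph, reachable from Well: {Well, P4, M2, P2, P3, M4, P1, M3, M1}.
Min-cut edges: P1→Ref (2), M3→Ref (7), M1→Ref (3); capacity 2 + 7 + 3 = 12.
This cut is saturated, so no flow can exceed 12.

12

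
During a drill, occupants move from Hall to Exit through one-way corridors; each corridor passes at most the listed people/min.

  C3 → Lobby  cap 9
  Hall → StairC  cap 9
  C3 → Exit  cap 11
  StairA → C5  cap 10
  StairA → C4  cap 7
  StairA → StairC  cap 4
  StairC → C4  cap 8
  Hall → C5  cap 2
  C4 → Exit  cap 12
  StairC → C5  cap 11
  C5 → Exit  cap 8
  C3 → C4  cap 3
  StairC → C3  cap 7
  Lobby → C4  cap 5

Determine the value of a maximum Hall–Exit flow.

11

Augment Hall→C5→Exit: bottleneck 2, flow now 2.
Augment Hall→StairC→C3→Exit: bottleneck 7, flow now 9.
Augment Hall→StairC→C5→Exit: bottleneck 2, flow now 11.
No augmenting path remains; maximum flow = 11.
In the residual graph, reachable from Hall: {Hall}.
Min-cut edges: Hall→StairC (9), Hall→C5 (2); capacity 9 + 2 = 11.
This cut is saturated, so no flow can exceed 11.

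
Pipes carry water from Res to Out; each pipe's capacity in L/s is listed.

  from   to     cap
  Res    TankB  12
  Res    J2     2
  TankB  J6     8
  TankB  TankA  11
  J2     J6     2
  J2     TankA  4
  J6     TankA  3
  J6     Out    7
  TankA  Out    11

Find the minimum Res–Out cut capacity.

14

Augment Res→TankB→J6→Out: bottleneck 7, flow now 7.
Augment Res→TankB→TankA→Out: bottleneck 5, flow now 12.
Augment Res→J2→TankA→Out: bottleneck 2, flow now 14.
No augmenting path remains; maximum flow = 14.
By max-flow min-cut, the minimum cut capacity equals the max flow.
In the residual graph, reachable from Res: {Res}.
Min-cut edges: Res→TankB (12), Res→J2 (2); capacity 12 + 2 = 14.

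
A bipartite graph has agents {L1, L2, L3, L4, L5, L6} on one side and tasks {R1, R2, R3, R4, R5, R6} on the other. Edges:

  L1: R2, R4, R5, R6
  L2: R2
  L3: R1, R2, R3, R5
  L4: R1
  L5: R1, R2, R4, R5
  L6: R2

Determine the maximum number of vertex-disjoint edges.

Unit-capacity flow: source→left, listed edges, right→sink; max matching = max flow.
Augmenting path L1→R2 (+1); matched 1.
Augmenting path L3→R1 (+1); matched 2.
Augmenting path L5→R4 (+1); matched 3.
Augmenting path L2→R2→L1→R5 (+1); matched 4.
Augmenting path L4→R1→L3→R3 (+1); matched 5.
No augmenting path remains; maximum matching = 5.
König certificate: {L1, L3, L4, L5, R2} is a vertex cover of size 5 (every listed pair touches it), so no matching can be larger.

5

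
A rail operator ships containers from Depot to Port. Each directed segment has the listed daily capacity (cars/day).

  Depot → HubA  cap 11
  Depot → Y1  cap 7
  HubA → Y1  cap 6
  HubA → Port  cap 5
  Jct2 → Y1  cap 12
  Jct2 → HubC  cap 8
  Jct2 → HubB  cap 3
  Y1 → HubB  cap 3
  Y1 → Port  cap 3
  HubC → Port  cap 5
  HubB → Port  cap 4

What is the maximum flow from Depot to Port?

Augment Depot→HubA→Port: bottleneck 5, flow now 5.
Augment Depot→Y1→Port: bottleneck 3, flow now 8.
Augment Depot→Y1→HubB→Port: bottleneck 3, flow now 11.
No augmenting path remains; maximum flow = 11.
In the residual graph, reachable from Depot: {Depot, HubA, Y1}.
Min-cut edges: HubA→Port (5), Y1→HubB (3), Y1→Port (3); capacity 5 + 3 + 3 = 11.
This cut is saturated, so no flow can exceed 11.

11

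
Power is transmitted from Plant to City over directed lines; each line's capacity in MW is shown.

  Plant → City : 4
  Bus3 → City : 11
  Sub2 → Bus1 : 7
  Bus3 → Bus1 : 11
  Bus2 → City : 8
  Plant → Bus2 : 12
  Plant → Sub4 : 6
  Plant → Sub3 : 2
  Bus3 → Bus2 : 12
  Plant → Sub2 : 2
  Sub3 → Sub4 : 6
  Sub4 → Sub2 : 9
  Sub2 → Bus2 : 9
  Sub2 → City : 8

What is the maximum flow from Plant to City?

20

Augment Plant→City: bottleneck 4, flow now 4.
Augment Plant→Sub2→City: bottleneck 2, flow now 6.
Augment Plant→Bus2→City: bottleneck 8, flow now 14.
Augment Plant→Sub4→Sub2→City: bottleneck 6, flow now 20.
No augmenting path remains; maximum flow = 20.
In the residual graph, reachable from Plant: {Plant, Sub3, Sub4, Sub2, Bus2, Bus1}.
Min-cut edges: Plant→City (4), Sub2→City (8), Bus2→City (8); capacity 4 + 8 + 8 = 20.
This cut is saturated, so no flow can exceed 20.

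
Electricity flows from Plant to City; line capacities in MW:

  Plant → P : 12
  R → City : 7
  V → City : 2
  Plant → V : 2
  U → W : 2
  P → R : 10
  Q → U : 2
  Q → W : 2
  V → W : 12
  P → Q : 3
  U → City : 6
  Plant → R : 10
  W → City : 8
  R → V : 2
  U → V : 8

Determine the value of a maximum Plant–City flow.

Augment Plant→R→City: bottleneck 7, flow now 7.
Augment Plant→V→City: bottleneck 2, flow now 9.
Augment Plant→P→Q→U→City: bottleneck 2, flow now 11.
Augment Plant→P→Q→W→City: bottleneck 1, flow now 12.
Augment Plant→R→V→W→City: bottleneck 2, flow now 14.
No augmenting path remains; maximum flow = 14.
In the residual graph, reachable from Plant: {Plant, P, R}.
Min-cut edges: Plant→V (2), P→Q (3), R→V (2), R→City (7); capacity 2 + 3 + 2 + 7 = 14.
This cut is saturated, so no flow can exceed 14.

14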